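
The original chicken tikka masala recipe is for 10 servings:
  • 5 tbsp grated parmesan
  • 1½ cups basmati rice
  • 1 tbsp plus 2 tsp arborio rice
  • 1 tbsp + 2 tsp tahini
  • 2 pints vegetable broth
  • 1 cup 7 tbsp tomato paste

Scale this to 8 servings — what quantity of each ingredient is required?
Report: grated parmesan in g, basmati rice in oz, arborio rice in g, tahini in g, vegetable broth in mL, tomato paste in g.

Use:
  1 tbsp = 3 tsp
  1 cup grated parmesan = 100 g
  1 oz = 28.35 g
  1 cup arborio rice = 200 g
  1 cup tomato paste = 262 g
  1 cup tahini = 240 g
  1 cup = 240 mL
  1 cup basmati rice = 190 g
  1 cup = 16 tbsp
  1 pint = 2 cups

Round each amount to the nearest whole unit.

grated parmesan: 25 g; basmati rice: 8 oz; arborio rice: 17 g; tahini: 20 g; vegetable broth: 768 mL; tomato paste: 301 g

Scaling factor: 8/10 = 4/5 = 0.8.
grated parmesan: 5 tbsp × 4/5 ÷ 16 tbsp/cup × 100 g/cup = 25 g
basmati rice: 1.5 cup × 4/5 × 190 g/cup ÷ 28.35 g/oz ≈ 8 oz
arborio rice: (1 tbsp + 2 tsp = 5/3 tbsp) × 4/5 ÷ 16 tbsp/cup × 200 g/cup ≈ 17 g
tahini: (1 tbsp + 2 tsp = 5/3 tbsp) × 4/5 ÷ 16 tbsp/cup × 240 g/cup = 20 g
vegetable broth: 2 pint × 4/5 × 2 cup/pint × 240 mL/cup = 768 mL
tomato paste: (1 cup + 7 tbsp = 1.4375 cup) × 4/5 × 262 g/cup ≈ 301 g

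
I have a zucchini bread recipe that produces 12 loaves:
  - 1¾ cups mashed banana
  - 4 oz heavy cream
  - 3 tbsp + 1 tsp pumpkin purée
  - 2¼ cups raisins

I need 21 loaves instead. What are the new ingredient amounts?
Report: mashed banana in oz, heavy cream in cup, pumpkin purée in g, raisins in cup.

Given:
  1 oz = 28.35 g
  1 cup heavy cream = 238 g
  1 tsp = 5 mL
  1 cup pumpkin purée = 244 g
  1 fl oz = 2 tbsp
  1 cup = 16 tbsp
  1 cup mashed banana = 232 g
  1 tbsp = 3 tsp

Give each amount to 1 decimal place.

mashed banana: 25.1 oz; heavy cream: 0.8 cup; pumpkin purée: 89.0 g; raisins: 3.9 cup

Scaling factor: 21/12 = 7/4 = 1.75.
mashed banana: 1.75 cup × 7/4 × 232 g/cup ÷ 28.35 g/oz ≈ 25.1 oz
heavy cream: 4 oz × 7/4 × 28.35 g/oz ÷ 238 g/cup ≈ 0.8 cup
pumpkin purée: (3 tbsp + 1 tsp = 10/3 tbsp) × 7/4 ÷ 16 tbsp/cup × 244 g/cup ≈ 89.0 g
raisins: 2.25 cup × 7/4 ≈ 3.9 cup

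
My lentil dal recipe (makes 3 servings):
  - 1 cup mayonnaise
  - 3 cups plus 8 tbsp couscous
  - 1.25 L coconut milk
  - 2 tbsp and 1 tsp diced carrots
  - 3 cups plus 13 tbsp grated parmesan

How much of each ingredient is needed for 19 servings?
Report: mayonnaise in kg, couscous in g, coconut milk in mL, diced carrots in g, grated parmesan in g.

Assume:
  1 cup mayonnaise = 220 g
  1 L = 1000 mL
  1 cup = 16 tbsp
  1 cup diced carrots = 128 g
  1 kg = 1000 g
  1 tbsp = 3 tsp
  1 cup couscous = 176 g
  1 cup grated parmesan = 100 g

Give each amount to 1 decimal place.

mayonnaise: 1.4 kg; couscous: 3901.3 g; coconut milk: 7916.7 mL; diced carrots: 118.2 g; grated parmesan: 2414.6 g

Scaling factor: 19/3.
mayonnaise: 1 cup × 19/3 × 220 g/cup ÷ 1000 g/kg ≈ 1.4 kg
couscous: (3 cup + 8 tbsp = 3.5 cup) × 19/3 × 176 g/cup ≈ 3901.3 g
coconut milk: 1.25 L × 19/3 × 1000 mL/L ≈ 7916.7 mL
diced carrots: (2 tbsp + 1 tsp = 7/3 tbsp) × 19/3 ÷ 16 tbsp/cup × 128 g/cup ≈ 118.2 g
grated parmesan: (3 cup + 13 tbsp = 3.8125 cup) × 19/3 × 100 g/cup ≈ 2414.6 g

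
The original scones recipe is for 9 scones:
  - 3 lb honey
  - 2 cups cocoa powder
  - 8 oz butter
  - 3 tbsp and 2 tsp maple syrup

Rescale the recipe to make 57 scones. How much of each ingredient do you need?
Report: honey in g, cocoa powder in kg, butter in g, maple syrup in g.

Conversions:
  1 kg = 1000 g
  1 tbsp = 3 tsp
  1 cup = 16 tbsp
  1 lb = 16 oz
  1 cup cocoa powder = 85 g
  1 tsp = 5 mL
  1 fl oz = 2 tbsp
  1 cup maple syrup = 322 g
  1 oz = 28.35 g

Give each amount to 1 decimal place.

honey: 8618.4 g; cocoa powder: 1.1 kg; butter: 1436.4 g; maple syrup: 467.3 g

Scaling factor: 57/9 = 19/3.
honey: 3 lb × 19/3 × 16 oz/lb × 28.35 g/oz = 8618.4 g
cocoa powder: 2 cup × 19/3 × 85 g/cup ÷ 1000 g/kg ≈ 1.1 kg
butter: 8 oz × 19/3 × 28.35 g/oz = 1436.4 g
maple syrup: (3 tbsp + 2 tsp = 11/3 tbsp) × 19/3 ÷ 16 tbsp/cup × 322 g/cup ≈ 467.3 g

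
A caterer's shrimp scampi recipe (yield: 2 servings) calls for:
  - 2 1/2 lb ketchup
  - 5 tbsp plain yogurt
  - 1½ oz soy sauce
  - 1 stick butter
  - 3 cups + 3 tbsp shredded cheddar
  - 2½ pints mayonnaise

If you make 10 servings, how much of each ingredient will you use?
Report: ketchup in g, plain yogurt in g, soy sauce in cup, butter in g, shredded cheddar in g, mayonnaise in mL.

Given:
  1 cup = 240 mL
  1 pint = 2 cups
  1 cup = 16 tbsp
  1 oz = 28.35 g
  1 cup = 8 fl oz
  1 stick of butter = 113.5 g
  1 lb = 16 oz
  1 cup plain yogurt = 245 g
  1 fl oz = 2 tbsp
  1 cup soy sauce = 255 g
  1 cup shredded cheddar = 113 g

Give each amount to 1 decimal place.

ketchup: 5670.0 g; plain yogurt: 382.8 g; soy sauce: 0.8 cup; butter: 567.5 g; shredded cheddar: 1800.9 g; mayonnaise: 6000.0 mL

Scaling factor: 10/2 = 5.
ketchup: 2.5 lb × 5 × 16 oz/lb × 28.35 g/oz = 5670.0 g
plain yogurt: 5 tbsp × 5 ÷ 16 tbsp/cup × 245 g/cup ≈ 382.8 g
soy sauce: 1.5 oz × 5 × 28.35 g/oz ÷ 255 g/cup ≈ 0.8 cup
butter: 1 stick × 5 × 113.5 g/stick = 567.5 g
shredded cheddar: (3 cup + 3 tbsp = 3.1875 cup) × 5 × 113 g/cup ≈ 1800.9 g
mayonnaise: 2.5 pint × 5 × 2 cup/pint × 240 mL/cup = 6000.0 mL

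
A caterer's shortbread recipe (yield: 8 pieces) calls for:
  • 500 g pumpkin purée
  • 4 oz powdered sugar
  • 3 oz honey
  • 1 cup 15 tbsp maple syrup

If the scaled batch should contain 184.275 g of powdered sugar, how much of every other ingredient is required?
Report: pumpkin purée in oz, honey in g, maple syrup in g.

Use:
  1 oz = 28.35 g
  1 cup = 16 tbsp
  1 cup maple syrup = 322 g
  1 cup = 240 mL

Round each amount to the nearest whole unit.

pumpkin purée: 29 oz; honey: 138 g; maple syrup: 1014 g

The original recipe has 113.4 g of powdered sugar, so the scaling factor is 184.275 ÷ 113.4 = 13/8 = 1.625.
pumpkin purée: 500 g × 13/8 ÷ 28.35 g/oz ≈ 29 oz
honey: 3 oz × 13/8 × 28.35 g/oz ≈ 138 g
maple syrup: (1 cup + 15 tbsp = 1.9375 cup) × 13/8 × 322 g/cup ≈ 1014 g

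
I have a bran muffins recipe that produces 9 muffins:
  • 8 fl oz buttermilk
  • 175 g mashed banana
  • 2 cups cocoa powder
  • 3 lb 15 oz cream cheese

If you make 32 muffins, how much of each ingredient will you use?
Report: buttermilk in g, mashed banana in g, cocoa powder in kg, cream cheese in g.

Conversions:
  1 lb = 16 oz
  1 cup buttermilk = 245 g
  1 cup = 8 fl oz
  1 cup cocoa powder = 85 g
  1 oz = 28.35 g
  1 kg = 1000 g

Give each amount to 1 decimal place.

buttermilk: 871.1 g; mashed banana: 622.2 g; cocoa powder: 0.6 kg; cream cheese: 6350.4 g

Scaling factor: 32/9.
buttermilk: 8 fl oz × 32/9 ÷ 8 fl oz/cup × 245 g/cup ≈ 871.1 g
mashed banana: 175 g × 32/9 ≈ 622.2 g
cocoa powder: 2 cup × 32/9 × 85 g/cup ÷ 1000 g/kg ≈ 0.6 kg
cream cheese: (3 lb + 15 oz = 3.9375 lb) × 32/9 × 16 oz/lb × 28.35 g/oz = 6350.4 g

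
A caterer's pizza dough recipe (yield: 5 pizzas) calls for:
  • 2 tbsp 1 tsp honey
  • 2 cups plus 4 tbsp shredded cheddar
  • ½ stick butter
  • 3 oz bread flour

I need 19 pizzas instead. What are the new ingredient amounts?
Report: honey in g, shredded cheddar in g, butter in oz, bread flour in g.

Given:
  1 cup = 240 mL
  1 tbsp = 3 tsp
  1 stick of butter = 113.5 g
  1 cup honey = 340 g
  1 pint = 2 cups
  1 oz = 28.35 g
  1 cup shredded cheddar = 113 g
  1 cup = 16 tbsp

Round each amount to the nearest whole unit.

honey: 188 g; shredded cheddar: 966 g; butter: 8 oz; bread flour: 323 g

Scaling factor: 19/5 = 3.8.
honey: (2 tbsp + 1 tsp = 7/3 tbsp) × 19/5 ÷ 16 tbsp/cup × 340 g/cup ≈ 188 g
shredded cheddar: (2 cup + 4 tbsp = 2.25 cup) × 19/5 × 113 g/cup ≈ 966 g
butter: 0.5 stick × 19/5 × 113.5 g/stick ÷ 28.35 g/oz ≈ 8 oz
bread flour: 3 oz × 19/5 × 28.35 g/oz ≈ 323 g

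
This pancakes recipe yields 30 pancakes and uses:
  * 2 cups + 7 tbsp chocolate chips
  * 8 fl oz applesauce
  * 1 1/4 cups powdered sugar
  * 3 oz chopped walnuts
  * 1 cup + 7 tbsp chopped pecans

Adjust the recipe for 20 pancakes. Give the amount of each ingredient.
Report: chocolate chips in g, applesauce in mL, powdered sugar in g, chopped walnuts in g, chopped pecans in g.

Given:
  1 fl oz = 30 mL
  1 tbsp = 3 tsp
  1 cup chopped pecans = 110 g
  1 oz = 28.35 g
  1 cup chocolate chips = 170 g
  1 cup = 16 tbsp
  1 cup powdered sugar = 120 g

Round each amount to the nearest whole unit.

Scaling factor: 20/30 = 2/3.
chocolate chips: (2 cup + 7 tbsp = 2.4375 cup) × 2/3 × 170 g/cup ≈ 276 g
applesauce: 8 fl oz × 2/3 × 30 mL/fl oz = 160 mL
powdered sugar: 1.25 cup × 2/3 × 120 g/cup = 100 g
chopped walnuts: 3 oz × 2/3 × 28.35 g/oz ≈ 57 g
chopped pecans: (1 cup + 7 tbsp = 1.4375 cup) × 2/3 × 110 g/cup ≈ 105 g

chocolate chips: 276 g; applesauce: 160 mL; powdered sugar: 100 g; chopped walnuts: 57 g; chopped pecans: 105 g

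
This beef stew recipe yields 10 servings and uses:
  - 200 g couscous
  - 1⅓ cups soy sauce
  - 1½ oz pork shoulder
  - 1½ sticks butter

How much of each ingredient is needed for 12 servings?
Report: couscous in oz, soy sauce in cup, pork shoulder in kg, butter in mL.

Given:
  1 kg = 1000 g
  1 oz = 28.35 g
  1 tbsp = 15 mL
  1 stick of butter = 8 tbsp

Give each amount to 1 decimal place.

Scaling factor: 12/10 = 6/5 = 1.2.
couscous: 200 g × 6/5 ÷ 28.35 g/oz ≈ 8.5 oz
soy sauce: 4/3 cup × 6/5 = 1.6 cup
pork shoulder: 1.5 oz × 6/5 × 28.35 g/oz ÷ 1000 g/kg ≈ 0.1 kg
butter: 1.5 stick × 6/5 × 8 tbsp/stick × 15 mL/tbsp = 216.0 mL

couscous: 8.5 oz; soy sauce: 1.6 cup; pork shoulder: 0.1 kg; butter: 216.0 mL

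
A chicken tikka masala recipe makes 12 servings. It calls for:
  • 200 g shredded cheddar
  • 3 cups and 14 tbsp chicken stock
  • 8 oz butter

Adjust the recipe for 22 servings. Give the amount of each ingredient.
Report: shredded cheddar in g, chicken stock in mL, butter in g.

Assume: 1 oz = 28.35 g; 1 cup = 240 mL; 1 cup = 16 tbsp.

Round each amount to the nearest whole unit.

shredded cheddar: 367 g; chicken stock: 1705 mL; butter: 416 g

Scaling factor: 22/12 = 11/6.
shredded cheddar: 200 g × 11/6 ≈ 367 g
chicken stock: (3 cup + 14 tbsp = 3.875 cup) × 11/6 × 240 mL/cup = 1705 mL
butter: 8 oz × 11/6 × 28.35 g/oz ≈ 416 g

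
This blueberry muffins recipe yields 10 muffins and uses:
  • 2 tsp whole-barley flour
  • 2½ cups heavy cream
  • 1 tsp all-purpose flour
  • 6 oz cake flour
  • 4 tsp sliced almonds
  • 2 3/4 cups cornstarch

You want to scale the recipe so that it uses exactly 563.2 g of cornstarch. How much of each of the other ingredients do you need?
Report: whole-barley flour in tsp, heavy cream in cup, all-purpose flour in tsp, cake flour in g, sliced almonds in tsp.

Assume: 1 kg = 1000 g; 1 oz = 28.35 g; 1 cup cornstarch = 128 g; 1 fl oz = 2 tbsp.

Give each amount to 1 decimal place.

whole-barley flour: 3.2 tsp; heavy cream: 4.0 cup; all-purpose flour: 1.6 tsp; cake flour: 272.2 g; sliced almonds: 6.4 tsp

The original recipe has 352 g of cornstarch, so the scaling factor is 563.2 ÷ 352 = 8/5 = 1.6.
whole-barley flour: 2 tsp × 8/5 = 3.2 tsp
heavy cream: 2.5 cup × 8/5 = 4.0 cup
all-purpose flour: 1 tsp × 8/5 = 1.6 tsp
cake flour: 6 oz × 8/5 × 28.35 g/oz ≈ 272.2 g
sliced almonds: 4 tsp × 8/5 = 6.4 tsp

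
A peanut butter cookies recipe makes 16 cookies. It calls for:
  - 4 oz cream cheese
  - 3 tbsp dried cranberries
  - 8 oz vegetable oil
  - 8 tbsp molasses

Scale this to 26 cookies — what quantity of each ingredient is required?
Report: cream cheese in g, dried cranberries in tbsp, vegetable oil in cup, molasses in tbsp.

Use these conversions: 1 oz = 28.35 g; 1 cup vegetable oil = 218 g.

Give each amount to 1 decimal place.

cream cheese: 184.3 g; dried cranberries: 4.9 tbsp; vegetable oil: 1.7 cup; molasses: 13.0 tbsp

Scaling factor: 26/16 = 13/8 = 1.625.
cream cheese: 4 oz × 13/8 × 28.35 g/oz ≈ 184.3 g
dried cranberries: 3 tbsp × 13/8 ≈ 4.9 tbsp
vegetable oil: 8 oz × 13/8 × 28.35 g/oz ÷ 218 g/cup ≈ 1.7 cup
molasses: 8 tbsp × 13/8 = 13.0 tbsp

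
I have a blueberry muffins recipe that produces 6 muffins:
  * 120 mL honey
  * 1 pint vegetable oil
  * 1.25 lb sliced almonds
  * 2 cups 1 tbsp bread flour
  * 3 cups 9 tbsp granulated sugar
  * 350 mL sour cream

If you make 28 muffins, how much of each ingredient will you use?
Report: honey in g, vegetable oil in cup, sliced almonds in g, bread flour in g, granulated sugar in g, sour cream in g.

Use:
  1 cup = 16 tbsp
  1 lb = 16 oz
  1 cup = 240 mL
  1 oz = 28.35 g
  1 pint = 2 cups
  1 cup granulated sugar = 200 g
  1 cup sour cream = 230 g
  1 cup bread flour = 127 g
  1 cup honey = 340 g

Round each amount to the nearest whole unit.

honey: 793 g; vegetable oil: 9 cup; sliced almonds: 2646 g; bread flour: 1222 g; granulated sugar: 3325 g; sour cream: 1565 g

Scaling factor: 28/6 = 14/3.
honey: 120 mL × 14/3 ÷ 240 mL/cup × 340 g/cup ≈ 793 g
vegetable oil: 1 pint × 14/3 × 2 cup/pint ≈ 9 cup
sliced almonds: 1.25 lb × 14/3 × 16 oz/lb × 28.35 g/oz = 2646 g
bread flour: (2 cup + 1 tbsp = 2.0625 cup) × 14/3 × 127 g/cup ≈ 1222 g
granulated sugar: (3 cup + 9 tbsp = 3.5625 cup) × 14/3 × 200 g/cup = 3325 g
sour cream: 350 mL × 14/3 ÷ 240 mL/cup × 230 g/cup ≈ 1565 g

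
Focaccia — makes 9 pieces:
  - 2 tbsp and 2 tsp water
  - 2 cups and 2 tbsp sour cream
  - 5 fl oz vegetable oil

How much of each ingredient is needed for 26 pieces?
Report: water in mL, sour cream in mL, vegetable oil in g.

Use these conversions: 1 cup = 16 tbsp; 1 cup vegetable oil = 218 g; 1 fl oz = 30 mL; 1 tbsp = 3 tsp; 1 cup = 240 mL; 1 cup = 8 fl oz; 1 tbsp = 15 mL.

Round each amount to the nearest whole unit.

water: 116 mL; sour cream: 1473 mL; vegetable oil: 394 g

Scaling factor: 26/9.
water: (2 tbsp + 2 tsp = 8/3 tbsp) × 26/9 × 15 mL/tbsp ≈ 116 mL
sour cream: (2 cup + 2 tbsp = 2.125 cup) × 26/9 × 240 mL/cup ≈ 1473 mL
vegetable oil: 5 fl oz × 26/9 ÷ 8 fl oz/cup × 218 g/cup ≈ 394 g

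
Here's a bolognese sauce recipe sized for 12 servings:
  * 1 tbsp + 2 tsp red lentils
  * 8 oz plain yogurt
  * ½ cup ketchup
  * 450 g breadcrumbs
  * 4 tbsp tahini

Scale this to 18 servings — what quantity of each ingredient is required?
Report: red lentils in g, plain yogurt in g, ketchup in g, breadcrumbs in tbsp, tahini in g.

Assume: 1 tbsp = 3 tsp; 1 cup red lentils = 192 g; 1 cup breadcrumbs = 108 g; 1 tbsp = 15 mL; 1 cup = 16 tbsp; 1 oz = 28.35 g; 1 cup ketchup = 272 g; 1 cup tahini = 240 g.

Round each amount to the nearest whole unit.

red lentils: 30 g; plain yogurt: 340 g; ketchup: 204 g; breadcrumbs: 100 tbsp; tahini: 90 g

Scaling factor: 18/12 = 3/2 = 1.5.
red lentils: (1 tbsp + 2 tsp = 5/3 tbsp) × 3/2 ÷ 16 tbsp/cup × 192 g/cup = 30 g
plain yogurt: 8 oz × 3/2 × 28.35 g/oz ≈ 340 g
ketchup: 0.5 cup × 3/2 × 272 g/cup = 204 g
breadcrumbs: 450 g × 3/2 ÷ 108 g/cup × 16 tbsp/cup = 100 tbsp
tahini: 4 tbsp × 3/2 ÷ 16 tbsp/cup × 240 g/cup = 90 g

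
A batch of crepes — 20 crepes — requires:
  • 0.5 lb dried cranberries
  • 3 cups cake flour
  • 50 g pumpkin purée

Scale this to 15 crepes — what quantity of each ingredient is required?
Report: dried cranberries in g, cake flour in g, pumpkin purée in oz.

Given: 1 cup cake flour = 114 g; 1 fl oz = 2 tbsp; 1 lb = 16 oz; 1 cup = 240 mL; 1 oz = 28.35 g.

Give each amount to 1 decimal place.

dried cranberries: 170.1 g; cake flour: 256.5 g; pumpkin purée: 1.3 oz

Scaling factor: 15/20 = 3/4 = 0.75.
dried cranberries: 0.5 lb × 3/4 × 16 oz/lb × 28.35 g/oz = 170.1 g
cake flour: 3 cup × 3/4 × 114 g/cup = 256.5 g
pumpkin purée: 50 g × 3/4 ÷ 28.35 g/oz ≈ 1.3 oz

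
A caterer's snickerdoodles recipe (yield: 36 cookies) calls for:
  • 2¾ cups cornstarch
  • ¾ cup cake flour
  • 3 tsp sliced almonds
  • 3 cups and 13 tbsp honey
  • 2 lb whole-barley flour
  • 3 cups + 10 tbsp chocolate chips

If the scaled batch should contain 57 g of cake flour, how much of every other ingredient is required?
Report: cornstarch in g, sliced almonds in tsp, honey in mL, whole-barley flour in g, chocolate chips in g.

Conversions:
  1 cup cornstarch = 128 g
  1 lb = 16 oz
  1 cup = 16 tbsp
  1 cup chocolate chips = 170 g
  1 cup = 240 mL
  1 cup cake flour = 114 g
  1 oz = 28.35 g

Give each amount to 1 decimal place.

The original recipe has 85.5 g of cake flour, so the scaling factor is 57 ÷ 85.5 = 2/3.
cornstarch: 2.75 cup × 2/3 × 128 g/cup ≈ 234.7 g
sliced almonds: 3 tsp × 2/3 = 2.0 tsp
honey: (3 cup + 13 tbsp = 3.8125 cup) × 2/3 × 240 mL/cup = 610.0 mL
whole-barley flour: 2 lb × 2/3 × 16 oz/lb × 28.35 g/oz = 604.8 g
chocolate chips: (3 cup + 10 tbsp = 3.625 cup) × 2/3 × 170 g/cup ≈ 410.8 g

cornstarch: 234.7 g; sliced almonds: 2.0 tsp; honey: 610.0 mL; whole-barley flour: 604.8 g; chocolate chips: 410.8 g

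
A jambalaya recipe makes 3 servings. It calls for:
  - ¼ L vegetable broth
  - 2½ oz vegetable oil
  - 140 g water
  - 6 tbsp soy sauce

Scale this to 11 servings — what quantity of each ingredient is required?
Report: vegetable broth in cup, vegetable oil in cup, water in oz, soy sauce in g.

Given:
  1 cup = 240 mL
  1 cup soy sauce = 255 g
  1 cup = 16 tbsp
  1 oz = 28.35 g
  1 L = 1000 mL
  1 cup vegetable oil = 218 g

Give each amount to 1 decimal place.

Scaling factor: 11/3.
vegetable broth: 0.25 L × 11/3 × 1000 mL/L ÷ 240 mL/cup ≈ 3.8 cup
vegetable oil: 2.5 oz × 11/3 × 28.35 g/oz ÷ 218 g/cup ≈ 1.2 cup
water: 140 g × 11/3 ÷ 28.35 g/oz ≈ 18.1 oz
soy sauce: 6 tbsp × 11/3 ÷ 16 tbsp/cup × 255 g/cup ≈ 350.6 g

vegetable broth: 3.8 cup; vegetable oil: 1.2 cup; water: 18.1 oz; soy sauce: 350.6 g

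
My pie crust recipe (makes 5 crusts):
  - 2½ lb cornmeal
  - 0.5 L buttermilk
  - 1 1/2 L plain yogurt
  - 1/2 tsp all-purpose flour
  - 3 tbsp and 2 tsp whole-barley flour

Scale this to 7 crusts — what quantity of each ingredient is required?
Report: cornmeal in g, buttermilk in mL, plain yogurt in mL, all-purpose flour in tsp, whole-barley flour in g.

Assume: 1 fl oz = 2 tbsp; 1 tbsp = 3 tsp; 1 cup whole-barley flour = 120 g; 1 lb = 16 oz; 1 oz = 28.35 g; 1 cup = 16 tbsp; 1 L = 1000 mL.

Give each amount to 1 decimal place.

cornmeal: 1587.6 g; buttermilk: 700.0 mL; plain yogurt: 2100.0 mL; all-purpose flour: 0.7 tsp; whole-barley flour: 38.5 g

Scaling factor: 7/5 = 1.4.
cornmeal: 2.5 lb × 7/5 × 16 oz/lb × 28.35 g/oz = 1587.6 g
buttermilk: 0.5 L × 7/5 × 1000 mL/L = 700.0 mL
plain yogurt: 1.5 L × 7/5 × 1000 mL/L = 2100.0 mL
all-purpose flour: 0.5 tsp × 7/5 = 0.7 tsp
whole-barley flour: (3 tbsp + 2 tsp = 11/3 tbsp) × 7/5 ÷ 16 tbsp/cup × 120 g/cup = 38.5 g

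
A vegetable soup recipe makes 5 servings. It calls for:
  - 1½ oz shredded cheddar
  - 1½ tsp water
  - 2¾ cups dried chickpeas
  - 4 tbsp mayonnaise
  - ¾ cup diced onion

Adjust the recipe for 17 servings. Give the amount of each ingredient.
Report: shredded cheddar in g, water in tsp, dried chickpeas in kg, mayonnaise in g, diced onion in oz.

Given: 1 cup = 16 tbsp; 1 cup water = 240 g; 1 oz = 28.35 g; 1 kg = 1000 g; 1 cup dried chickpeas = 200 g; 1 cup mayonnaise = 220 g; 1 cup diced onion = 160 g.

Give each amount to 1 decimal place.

Scaling factor: 17/5 = 3.4.
shredded cheddar: 1.5 oz × 17/5 × 28.35 g/oz ≈ 144.6 g
water: 1.5 tsp × 17/5 = 5.1 tsp
dried chickpeas: 2.75 cup × 17/5 × 200 g/cup ÷ 1000 g/kg ≈ 1.9 kg
mayonnaise: 4 tbsp × 17/5 ÷ 16 tbsp/cup × 220 g/cup = 187.0 g
diced onion: 0.75 cup × 17/5 × 160 g/cup ÷ 28.35 g/oz ≈ 14.4 oz

shredded cheddar: 144.6 g; water: 5.1 tsp; dried chickpeas: 1.9 kg; mayonnaise: 187.0 g; diced onion: 14.4 oz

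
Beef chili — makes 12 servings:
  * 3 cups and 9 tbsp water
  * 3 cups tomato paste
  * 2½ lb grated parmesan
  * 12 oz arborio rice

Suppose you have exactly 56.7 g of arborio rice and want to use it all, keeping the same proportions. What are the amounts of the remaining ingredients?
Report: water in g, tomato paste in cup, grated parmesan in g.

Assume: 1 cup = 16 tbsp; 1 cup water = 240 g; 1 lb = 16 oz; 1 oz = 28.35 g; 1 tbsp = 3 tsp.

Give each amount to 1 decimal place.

water: 142.5 g; tomato paste: 0.5 cup; grated parmesan: 189.0 g

The original recipe has 340.2 g of arborio rice, so the scaling factor is 56.7 ÷ 340.2 = 1/6.
water: (3 cup + 9 tbsp = 3.5625 cup) × 1/6 × 240 g/cup = 142.5 g
tomato paste: 3 cup × 1/6 = 0.5 cup
grated parmesan: 2.5 lb × 1/6 × 16 oz/lb × 28.35 g/oz = 189.0 g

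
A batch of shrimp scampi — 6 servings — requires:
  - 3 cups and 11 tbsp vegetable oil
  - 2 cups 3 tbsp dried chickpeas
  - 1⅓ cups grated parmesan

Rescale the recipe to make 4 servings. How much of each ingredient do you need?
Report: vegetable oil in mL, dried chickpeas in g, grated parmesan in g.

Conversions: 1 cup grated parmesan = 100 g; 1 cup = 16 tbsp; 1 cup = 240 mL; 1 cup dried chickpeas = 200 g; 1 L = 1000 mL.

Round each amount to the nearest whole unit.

vegetable oil: 590 mL; dried chickpeas: 292 g; grated parmesan: 89 g

Scaling factor: 4/6 = 2/3.
vegetable oil: (3 cup + 11 tbsp = 3.6875 cup) × 2/3 × 240 mL/cup = 590 mL
dried chickpeas: (2 cup + 3 tbsp = 2.1875 cup) × 2/3 × 200 g/cup ≈ 292 g
grated parmesan: 4/3 cup × 2/3 × 100 g/cup ≈ 89 g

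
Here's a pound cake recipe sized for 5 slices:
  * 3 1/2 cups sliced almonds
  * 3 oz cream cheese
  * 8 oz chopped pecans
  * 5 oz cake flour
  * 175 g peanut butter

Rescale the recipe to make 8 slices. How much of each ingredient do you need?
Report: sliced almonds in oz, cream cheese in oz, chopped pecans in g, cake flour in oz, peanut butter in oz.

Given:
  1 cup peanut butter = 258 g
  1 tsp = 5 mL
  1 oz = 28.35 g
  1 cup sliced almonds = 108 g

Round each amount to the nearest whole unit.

sliced almonds: 21 oz; cream cheese: 5 oz; chopped pecans: 363 g; cake flour: 8 oz; peanut butter: 10 oz

Scaling factor: 8/5 = 1.6.
sliced almonds: 3.5 cup × 8/5 × 108 g/cup ÷ 28.35 g/oz ≈ 21 oz
cream cheese: 3 oz × 8/5 ≈ 5 oz
chopped pecans: 8 oz × 8/5 × 28.35 g/oz ≈ 363 g
cake flour: 5 oz × 8/5 = 8 oz
peanut butter: 175 g × 8/5 ÷ 28.35 g/oz ≈ 10 oz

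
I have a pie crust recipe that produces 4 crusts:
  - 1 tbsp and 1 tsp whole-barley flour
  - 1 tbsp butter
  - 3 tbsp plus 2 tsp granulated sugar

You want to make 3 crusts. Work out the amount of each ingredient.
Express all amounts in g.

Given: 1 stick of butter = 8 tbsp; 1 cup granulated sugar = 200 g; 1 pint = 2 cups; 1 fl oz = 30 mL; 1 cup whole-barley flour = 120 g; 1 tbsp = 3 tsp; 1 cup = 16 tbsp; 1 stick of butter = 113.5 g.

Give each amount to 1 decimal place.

whole-barley flour: 7.5 g; butter: 10.6 g; granulated sugar: 34.4 g

Scaling factor: 3/4 = 0.75.
whole-barley flour: (1 tbsp + 1 tsp = 4/3 tbsp) × 3/4 ÷ 16 tbsp/cup × 120 g/cup = 7.5 g
butter: 1 tbsp × 3/4 ÷ 8 tbsp/stick × 113.5 g/stick ≈ 10.6 g
granulated sugar: (3 tbsp + 2 tsp = 11/3 tbsp) × 3/4 ÷ 16 tbsp/cup × 200 g/cup ≈ 34.4 g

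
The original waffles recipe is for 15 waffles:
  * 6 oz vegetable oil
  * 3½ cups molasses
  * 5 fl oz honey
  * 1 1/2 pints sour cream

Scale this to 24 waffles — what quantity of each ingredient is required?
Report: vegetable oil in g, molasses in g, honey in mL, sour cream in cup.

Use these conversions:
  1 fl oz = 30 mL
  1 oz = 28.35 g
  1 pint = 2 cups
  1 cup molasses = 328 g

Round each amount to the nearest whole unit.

Scaling factor: 24/15 = 8/5 = 1.6.
vegetable oil: 6 oz × 8/5 × 28.35 g/oz ≈ 272 g
molasses: 3.5 cup × 8/5 × 328 g/cup ≈ 1837 g
honey: 5 fl oz × 8/5 × 30 mL/fl oz = 240 mL
sour cream: 1.5 pint × 8/5 × 2 cup/pint ≈ 5 cup

vegetable oil: 272 g; molasses: 1837 g; honey: 240 mL; sour cream: 5 cup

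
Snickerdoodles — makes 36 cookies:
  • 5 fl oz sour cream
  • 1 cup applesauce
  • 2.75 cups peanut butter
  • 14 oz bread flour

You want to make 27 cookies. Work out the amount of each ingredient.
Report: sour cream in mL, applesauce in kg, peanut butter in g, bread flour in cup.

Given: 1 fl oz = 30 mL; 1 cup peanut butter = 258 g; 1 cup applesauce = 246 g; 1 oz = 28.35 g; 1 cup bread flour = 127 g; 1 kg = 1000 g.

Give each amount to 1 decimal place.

Scaling factor: 27/36 = 3/4 = 0.75.
sour cream: 5 fl oz × 3/4 × 30 mL/fl oz = 112.5 mL
applesauce: 1 cup × 3/4 × 246 g/cup ÷ 1000 g/kg ≈ 0.2 kg
peanut butter: 2.75 cup × 3/4 × 258 g/cup ≈ 532.1 g
bread flour: 14 oz × 3/4 × 28.35 g/oz ÷ 127 g/cup ≈ 2.3 cup

sour cream: 112.5 mL; applesauce: 0.2 kg; peanut butter: 532.1 g; bread flour: 2.3 cup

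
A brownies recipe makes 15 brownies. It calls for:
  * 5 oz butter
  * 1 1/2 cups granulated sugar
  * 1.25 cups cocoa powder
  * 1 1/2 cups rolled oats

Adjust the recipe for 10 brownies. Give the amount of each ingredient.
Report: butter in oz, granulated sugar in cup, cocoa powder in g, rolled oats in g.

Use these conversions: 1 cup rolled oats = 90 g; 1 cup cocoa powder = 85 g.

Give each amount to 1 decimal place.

butter: 3.3 oz; granulated sugar: 1.0 cup; cocoa powder: 70.8 g; rolled oats: 90.0 g

Scaling factor: 10/15 = 2/3.
butter: 5 oz × 2/3 ≈ 3.3 oz
granulated sugar: 1.5 cup × 2/3 = 1.0 cup
cocoa powder: 1.25 cup × 2/3 × 85 g/cup ≈ 70.8 g
rolled oats: 1.5 cup × 2/3 × 90 g/cup = 90.0 g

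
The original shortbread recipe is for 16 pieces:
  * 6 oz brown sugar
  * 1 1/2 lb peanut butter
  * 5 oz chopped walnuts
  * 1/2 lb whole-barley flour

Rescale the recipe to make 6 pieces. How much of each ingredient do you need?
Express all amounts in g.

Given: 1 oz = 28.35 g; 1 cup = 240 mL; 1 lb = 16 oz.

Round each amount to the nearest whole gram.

Scaling factor: 6/16 = 3/8 = 0.375.
brown sugar: 6 oz × 3/8 × 28.35 g/oz ≈ 64 g
peanut butter: 1.5 lb × 3/8 × 16 oz/lb × 28.35 g/oz ≈ 255 g
chopped walnuts: 5 oz × 3/8 × 28.35 g/oz ≈ 53 g
whole-barley flour: 0.5 lb × 3/8 × 16 oz/lb × 28.35 g/oz ≈ 85 g

brown sugar: 64 g; peanut butter: 255 g; chopped walnuts: 53 g; whole-barley flour: 85 g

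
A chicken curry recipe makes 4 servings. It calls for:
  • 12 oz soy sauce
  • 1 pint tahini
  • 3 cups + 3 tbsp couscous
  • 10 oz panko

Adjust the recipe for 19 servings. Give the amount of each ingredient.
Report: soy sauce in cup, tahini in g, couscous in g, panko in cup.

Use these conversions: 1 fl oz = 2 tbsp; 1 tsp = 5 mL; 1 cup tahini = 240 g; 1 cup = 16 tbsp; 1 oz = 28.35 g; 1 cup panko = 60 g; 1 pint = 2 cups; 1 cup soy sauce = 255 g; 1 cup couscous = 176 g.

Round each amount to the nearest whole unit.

Scaling factor: 19/4 = 4.75.
soy sauce: 12 oz × 19/4 × 28.35 g/oz ÷ 255 g/cup ≈ 6 cup
tahini: 1 pint × 19/4 × 2 cup/pint × 240 g/cup = 2280 g
couscous: (3 cup + 3 tbsp = 3.1875 cup) × 19/4 × 176 g/cup ≈ 2665 g
panko: 10 oz × 19/4 × 28.35 g/oz ÷ 60 g/cup ≈ 22 cup

soy sauce: 6 cup; tahini: 2280 g; couscous: 2665 g; panko: 22 cup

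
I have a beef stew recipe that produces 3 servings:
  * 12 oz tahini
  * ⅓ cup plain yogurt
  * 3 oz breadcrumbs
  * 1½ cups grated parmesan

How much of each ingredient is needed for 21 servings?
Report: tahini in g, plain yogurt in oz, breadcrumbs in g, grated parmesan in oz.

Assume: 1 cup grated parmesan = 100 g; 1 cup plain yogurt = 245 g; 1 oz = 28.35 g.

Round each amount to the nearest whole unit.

tahini: 2381 g; plain yogurt: 20 oz; breadcrumbs: 595 g; grated parmesan: 37 oz

Scaling factor: 21/3 = 7.
tahini: 12 oz × 7 × 28.35 g/oz ≈ 2381 g
plain yogurt: 1/3 cup × 7 × 245 g/cup ÷ 28.35 g/oz ≈ 20 oz
breadcrumbs: 3 oz × 7 × 28.35 g/oz ≈ 595 g
grated parmesan: 1.5 cup × 7 × 100 g/cup ÷ 28.35 g/oz ≈ 37 oz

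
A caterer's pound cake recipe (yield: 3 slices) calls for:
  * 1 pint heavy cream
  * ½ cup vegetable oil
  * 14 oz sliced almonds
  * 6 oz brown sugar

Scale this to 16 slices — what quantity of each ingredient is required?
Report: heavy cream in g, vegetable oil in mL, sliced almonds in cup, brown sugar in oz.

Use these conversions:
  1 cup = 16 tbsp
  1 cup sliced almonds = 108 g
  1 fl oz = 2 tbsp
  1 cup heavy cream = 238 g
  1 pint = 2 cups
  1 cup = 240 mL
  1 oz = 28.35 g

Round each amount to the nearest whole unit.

Scaling factor: 16/3.
heavy cream: 1 pint × 16/3 × 2 cup/pint × 238 g/cup ≈ 2539 g
vegetable oil: 0.5 cup × 16/3 × 240 mL/cup = 640 mL
sliced almonds: 14 oz × 16/3 × 28.35 g/oz ÷ 108 g/cup ≈ 20 cup
brown sugar: 6 oz × 16/3 = 32 oz

heavy cream: 2539 g; vegetable oil: 640 mL; sliced almonds: 20 cup; brown sugar: 32 oz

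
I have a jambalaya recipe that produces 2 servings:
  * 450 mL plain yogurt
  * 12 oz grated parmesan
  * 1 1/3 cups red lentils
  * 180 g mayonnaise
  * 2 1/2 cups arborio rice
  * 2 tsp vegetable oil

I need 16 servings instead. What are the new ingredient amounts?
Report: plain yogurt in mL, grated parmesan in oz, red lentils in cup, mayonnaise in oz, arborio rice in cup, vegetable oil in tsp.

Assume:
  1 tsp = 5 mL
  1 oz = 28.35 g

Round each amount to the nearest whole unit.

plain yogurt: 3600 mL; grated parmesan: 96 oz; red lentils: 11 cup; mayonnaise: 51 oz; arborio rice: 20 cup; vegetable oil: 16 tsp

Scaling factor: 16/2 = 8.
plain yogurt: 450 mL × 8 = 3600 mL
grated parmesan: 12 oz × 8 = 96 oz
red lentils: 4/3 cup × 8 ≈ 11 cup
mayonnaise: 180 g × 8 ÷ 28.35 g/oz ≈ 51 oz
arborio rice: 2.5 cup × 8 = 20 cup
vegetable oil: 2 tsp × 8 = 16 tsp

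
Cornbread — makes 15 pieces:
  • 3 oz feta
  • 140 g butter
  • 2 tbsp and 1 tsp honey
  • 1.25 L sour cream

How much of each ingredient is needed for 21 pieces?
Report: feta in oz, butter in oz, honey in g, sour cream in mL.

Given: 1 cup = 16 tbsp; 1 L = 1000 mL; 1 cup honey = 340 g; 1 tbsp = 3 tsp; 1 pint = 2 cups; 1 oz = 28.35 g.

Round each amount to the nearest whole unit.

feta: 4 oz; butter: 7 oz; honey: 69 g; sour cream: 1750 mL

Scaling factor: 21/15 = 7/5 = 1.4.
feta: 3 oz × 7/5 ≈ 4 oz
butter: 140 g × 7/5 ÷ 28.35 g/oz ≈ 7 oz
honey: (2 tbsp + 1 tsp = 7/3 tbsp) × 7/5 ÷ 16 tbsp/cup × 340 g/cup ≈ 69 g
sour cream: 1.25 L × 7/5 × 1000 mL/L = 1750 mL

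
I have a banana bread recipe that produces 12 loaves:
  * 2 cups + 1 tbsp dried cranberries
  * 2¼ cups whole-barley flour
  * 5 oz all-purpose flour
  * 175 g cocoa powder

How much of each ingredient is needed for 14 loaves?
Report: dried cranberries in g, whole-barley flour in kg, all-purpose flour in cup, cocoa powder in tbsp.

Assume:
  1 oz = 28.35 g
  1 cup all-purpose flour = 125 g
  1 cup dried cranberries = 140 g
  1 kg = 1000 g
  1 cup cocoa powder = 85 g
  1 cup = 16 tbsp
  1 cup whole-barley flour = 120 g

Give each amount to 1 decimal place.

Scaling factor: 14/12 = 7/6.
dried cranberries: (2 cup + 1 tbsp = 2.0625 cup) × 7/6 × 140 g/cup ≈ 336.9 g
whole-barley flour: 2.25 cup × 7/6 × 120 g/cup ÷ 1000 g/kg ≈ 0.3 kg
all-purpose flour: 5 oz × 7/6 × 28.35 g/oz ÷ 125 g/cup ≈ 1.3 cup
cocoa powder: 175 g × 7/6 ÷ 85 g/cup × 16 tbsp/cup ≈ 38.4 tbsp

dried cranberries: 336.9 g; whole-barley flour: 0.3 kg; all-purpose flour: 1.3 cup; cocoa powder: 38.4 tbsp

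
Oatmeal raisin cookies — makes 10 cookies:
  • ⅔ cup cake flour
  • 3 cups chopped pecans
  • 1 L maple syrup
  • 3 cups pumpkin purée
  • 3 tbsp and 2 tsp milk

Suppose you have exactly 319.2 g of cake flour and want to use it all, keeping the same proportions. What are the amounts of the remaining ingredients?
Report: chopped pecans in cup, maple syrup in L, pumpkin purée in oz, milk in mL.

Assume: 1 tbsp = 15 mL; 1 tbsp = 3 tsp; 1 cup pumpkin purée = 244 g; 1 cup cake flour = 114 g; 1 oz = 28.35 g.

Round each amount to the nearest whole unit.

chopped pecans: 13 cup; maple syrup: 4 L; pumpkin purée: 108 oz; milk: 231 mL

The original recipe has 76 g of cake flour, so the scaling factor is 319.2 ÷ 76 = 21/5 = 4.2.
chopped pecans: 3 cup × 21/5 ≈ 13 cup
maple syrup: 1 L × 21/5 ≈ 4 L
pumpkin purée: 3 cup × 21/5 × 244 g/cup ÷ 28.35 g/oz ≈ 108 oz
milk: (3 tbsp + 2 tsp = 11/3 tbsp) × 21/5 × 15 mL/tbsp = 231 mL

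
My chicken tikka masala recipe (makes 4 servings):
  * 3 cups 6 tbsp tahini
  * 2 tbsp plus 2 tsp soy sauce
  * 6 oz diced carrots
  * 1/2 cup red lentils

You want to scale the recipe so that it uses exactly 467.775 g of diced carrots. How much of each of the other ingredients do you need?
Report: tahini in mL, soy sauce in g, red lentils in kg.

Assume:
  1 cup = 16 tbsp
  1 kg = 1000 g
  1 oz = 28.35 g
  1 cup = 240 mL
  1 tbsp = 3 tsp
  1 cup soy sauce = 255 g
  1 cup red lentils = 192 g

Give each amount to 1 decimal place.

The original recipe has 170.1 g of diced carrots, so the scaling factor is 467.775 ÷ 170.1 = 11/4 = 2.75.
tahini: (3 cup + 6 tbsp = 3.375 cup) × 11/4 × 240 mL/cup = 2227.5 mL
soy sauce: (2 tbsp + 2 tsp = 8/3 tbsp) × 11/4 ÷ 16 tbsp/cup × 255 g/cup ≈ 116.9 g
red lentils: 0.5 cup × 11/4 × 192 g/cup ÷ 1000 g/kg ≈ 0.3 kg

tahini: 2227.5 mL; soy sauce: 116.9 g; red lentils: 0.3 kg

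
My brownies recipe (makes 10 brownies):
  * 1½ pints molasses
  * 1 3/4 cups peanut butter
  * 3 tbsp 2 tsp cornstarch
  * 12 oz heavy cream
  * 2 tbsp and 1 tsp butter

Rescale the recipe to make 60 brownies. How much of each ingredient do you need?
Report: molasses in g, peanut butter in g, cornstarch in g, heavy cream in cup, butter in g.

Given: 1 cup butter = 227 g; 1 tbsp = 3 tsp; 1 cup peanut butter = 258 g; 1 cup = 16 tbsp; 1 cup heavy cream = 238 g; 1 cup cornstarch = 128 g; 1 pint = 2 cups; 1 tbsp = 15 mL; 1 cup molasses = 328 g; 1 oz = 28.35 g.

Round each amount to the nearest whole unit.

Scaling factor: 60/10 = 6.
molasses: 1.5 pint × 6 × 2 cup/pint × 328 g/cup = 5904 g
peanut butter: 1.75 cup × 6 × 258 g/cup = 2709 g
cornstarch: (3 tbsp + 2 tsp = 11/3 tbsp) × 6 ÷ 16 tbsp/cup × 128 g/cup = 176 g
heavy cream: 12 oz × 6 × 28.35 g/oz ÷ 238 g/cup ≈ 9 cup
butter: (2 tbsp + 1 tsp = 7/3 tbsp) × 6 ÷ 16 tbsp/cup × 227 g/cup ≈ 199 g

molasses: 5904 g; peanut butter: 2709 g; cornstarch: 176 g; heavy cream: 9 cup; butter: 199 g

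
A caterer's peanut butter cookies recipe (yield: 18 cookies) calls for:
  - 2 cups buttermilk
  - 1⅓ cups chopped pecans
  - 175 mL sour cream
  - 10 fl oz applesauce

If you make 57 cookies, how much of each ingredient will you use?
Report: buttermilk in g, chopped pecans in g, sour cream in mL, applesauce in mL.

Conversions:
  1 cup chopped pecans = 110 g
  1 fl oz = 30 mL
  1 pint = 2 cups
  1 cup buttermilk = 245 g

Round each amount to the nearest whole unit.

Scaling factor: 57/18 = 19/6.
buttermilk: 2 cup × 19/6 × 245 g/cup ≈ 1552 g
chopped pecans: 4/3 cup × 19/6 × 110 g/cup ≈ 464 g
sour cream: 175 mL × 19/6 ≈ 554 mL
applesauce: 10 fl oz × 19/6 × 30 mL/fl oz = 950 mL

buttermilk: 1552 g; chopped pecans: 464 g; sour cream: 554 mL; applesauce: 950 mL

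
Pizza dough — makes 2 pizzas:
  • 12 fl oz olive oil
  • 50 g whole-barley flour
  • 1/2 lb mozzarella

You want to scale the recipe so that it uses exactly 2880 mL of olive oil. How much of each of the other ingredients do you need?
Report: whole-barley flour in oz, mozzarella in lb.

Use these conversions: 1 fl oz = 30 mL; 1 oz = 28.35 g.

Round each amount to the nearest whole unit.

whole-barley flour: 14 oz; mozzarella: 4 lb

The original recipe has 360 mL of olive oil, so the scaling factor is 2880 ÷ 360 = 8.
whole-barley flour: 50 g × 8 ÷ 28.35 g/oz ≈ 14 oz
mozzarella: 0.5 lb × 8 = 4 lb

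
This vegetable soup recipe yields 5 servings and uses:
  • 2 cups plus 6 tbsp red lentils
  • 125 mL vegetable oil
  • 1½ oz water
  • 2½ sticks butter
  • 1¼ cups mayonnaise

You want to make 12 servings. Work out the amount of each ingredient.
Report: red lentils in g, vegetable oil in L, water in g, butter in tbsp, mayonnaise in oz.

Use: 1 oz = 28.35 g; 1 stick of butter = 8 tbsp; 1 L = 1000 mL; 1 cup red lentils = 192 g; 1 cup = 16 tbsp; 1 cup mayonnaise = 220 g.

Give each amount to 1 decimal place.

red lentils: 1094.4 g; vegetable oil: 0.3 L; water: 102.1 g; butter: 48.0 tbsp; mayonnaise: 23.3 oz

Scaling factor: 12/5 = 2.4.
red lentils: (2 cup + 6 tbsp = 2.375 cup) × 12/5 × 192 g/cup = 1094.4 g
vegetable oil: 125 mL × 12/5 ÷ 1000 mL/L = 0.3 L
water: 1.5 oz × 12/5 × 28.35 g/oz ≈ 102.1 g
butter: 2.5 stick × 12/5 × 8 tbsp/stick = 48.0 tbsp
mayonnaise: 1.25 cup × 12/5 × 220 g/cup ÷ 28.35 g/oz ≈ 23.3 oz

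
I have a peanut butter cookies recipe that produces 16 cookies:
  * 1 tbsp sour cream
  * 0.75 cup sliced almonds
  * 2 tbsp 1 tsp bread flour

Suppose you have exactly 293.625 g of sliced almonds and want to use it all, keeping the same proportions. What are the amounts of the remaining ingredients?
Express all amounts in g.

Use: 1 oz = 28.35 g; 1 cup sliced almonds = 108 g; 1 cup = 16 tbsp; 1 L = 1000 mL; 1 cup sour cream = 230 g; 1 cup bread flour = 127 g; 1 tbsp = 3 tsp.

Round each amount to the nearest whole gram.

The original recipe has 81 g of sliced almonds, so the scaling factor is 293.625 ÷ 81 = 29/8 = 3.625.
sour cream: 1 tbsp × 29/8 ÷ 16 tbsp/cup × 230 g/cup ≈ 52 g
bread flour: (2 tbsp + 1 tsp = 7/3 tbsp) × 29/8 ÷ 16 tbsp/cup × 127 g/cup ≈ 67 g

sour cream: 52 g; bread flour: 67 g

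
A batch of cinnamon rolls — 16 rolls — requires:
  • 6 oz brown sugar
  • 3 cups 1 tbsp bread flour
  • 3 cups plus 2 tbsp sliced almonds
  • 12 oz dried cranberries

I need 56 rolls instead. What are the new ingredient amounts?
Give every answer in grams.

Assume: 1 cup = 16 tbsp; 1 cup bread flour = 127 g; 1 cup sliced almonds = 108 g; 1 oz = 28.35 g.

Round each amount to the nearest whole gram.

Scaling factor: 56/16 = 7/2 = 3.5.
brown sugar: 6 oz × 7/2 × 28.35 g/oz ≈ 595 g
bread flour: (3 cup + 1 tbsp = 3.0625 cup) × 7/2 × 127 g/cup ≈ 1361 g
sliced almonds: (3 cup + 2 tbsp = 3.125 cup) × 7/2 × 108 g/cup ≈ 1181 g
dried cranberries: 12 oz × 7/2 × 28.35 g/oz ≈ 1191 g

brown sugar: 595 g; bread flour: 1361 g; sliced almonds: 1181 g; dried cranberries: 1191 g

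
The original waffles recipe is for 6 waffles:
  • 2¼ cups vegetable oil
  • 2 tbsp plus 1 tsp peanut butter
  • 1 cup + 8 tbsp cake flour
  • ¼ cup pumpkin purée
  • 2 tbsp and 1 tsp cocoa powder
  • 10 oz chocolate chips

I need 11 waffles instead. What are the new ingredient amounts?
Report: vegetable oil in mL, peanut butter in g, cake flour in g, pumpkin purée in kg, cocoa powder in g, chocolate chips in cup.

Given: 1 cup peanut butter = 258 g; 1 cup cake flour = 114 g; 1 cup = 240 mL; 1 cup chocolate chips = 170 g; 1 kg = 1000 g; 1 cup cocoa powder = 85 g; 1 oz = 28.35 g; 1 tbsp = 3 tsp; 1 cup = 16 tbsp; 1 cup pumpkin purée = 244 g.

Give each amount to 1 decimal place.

vegetable oil: 990.0 mL; peanut butter: 69.0 g; cake flour: 313.5 g; pumpkin purée: 0.1 kg; cocoa powder: 22.7 g; chocolate chips: 3.1 cup

Scaling factor: 11/6.
vegetable oil: 2.25 cup × 11/6 × 240 mL/cup = 990.0 mL
peanut butter: (2 tbsp + 1 tsp = 7/3 tbsp) × 11/6 ÷ 16 tbsp/cup × 258 g/cup ≈ 69.0 g
cake flour: (1 cup + 8 tbsp = 1.5 cup) × 11/6 × 114 g/cup = 313.5 g
pumpkin purée: 0.25 cup × 11/6 × 244 g/cup ÷ 1000 g/kg ≈ 0.1 kg
cocoa powder: (2 tbsp + 1 tsp = 7/3 tbsp) × 11/6 ÷ 16 tbsp/cup × 85 g/cup ≈ 22.7 g
chocolate chips: 10 oz × 11/6 × 28.35 g/oz ÷ 170 g/cup ≈ 3.1 cup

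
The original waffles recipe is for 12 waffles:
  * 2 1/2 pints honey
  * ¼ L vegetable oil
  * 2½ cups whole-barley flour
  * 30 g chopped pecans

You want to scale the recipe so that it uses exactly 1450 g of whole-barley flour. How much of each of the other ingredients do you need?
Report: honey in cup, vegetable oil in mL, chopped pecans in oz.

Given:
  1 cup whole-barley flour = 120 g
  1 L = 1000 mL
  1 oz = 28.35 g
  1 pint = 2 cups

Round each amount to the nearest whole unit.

The original recipe has 300 g of whole-barley flour, so the scaling factor is 1450 ÷ 300 = 29/6.
honey: 2.5 pint × 29/6 × 2 cup/pint ≈ 24 cup
vegetable oil: 0.25 L × 29/6 × 1000 mL/L ≈ 1208 mL
chopped pecans: 30 g × 29/6 ÷ 28.35 g/oz ≈ 5 oz

honey: 24 cup; vegetable oil: 1208 mL; chopped pecans: 5 oz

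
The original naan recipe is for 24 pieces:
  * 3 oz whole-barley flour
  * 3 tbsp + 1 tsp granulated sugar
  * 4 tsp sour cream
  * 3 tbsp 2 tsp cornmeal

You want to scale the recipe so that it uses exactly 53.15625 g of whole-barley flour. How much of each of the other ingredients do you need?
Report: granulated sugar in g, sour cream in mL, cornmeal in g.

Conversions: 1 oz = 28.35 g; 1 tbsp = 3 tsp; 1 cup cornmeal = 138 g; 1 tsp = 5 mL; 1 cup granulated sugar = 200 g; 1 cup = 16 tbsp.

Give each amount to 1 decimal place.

granulated sugar: 26.0 g; sour cream: 12.5 mL; cornmeal: 19.8 g

The original recipe has 85.05 g of whole-barley flour, so the scaling factor is 53.15625 ÷ 85.05 = 5/8 = 0.625.
granulated sugar: (3 tbsp + 1 tsp = 10/3 tbsp) × 5/8 ÷ 16 tbsp/cup × 200 g/cup ≈ 26.0 g
sour cream: 4 tsp × 5/8 × 5 mL/tsp = 12.5 mL
cornmeal: (3 tbsp + 2 tsp = 11/3 tbsp) × 5/8 ÷ 16 tbsp/cup × 138 g/cup ≈ 19.8 g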